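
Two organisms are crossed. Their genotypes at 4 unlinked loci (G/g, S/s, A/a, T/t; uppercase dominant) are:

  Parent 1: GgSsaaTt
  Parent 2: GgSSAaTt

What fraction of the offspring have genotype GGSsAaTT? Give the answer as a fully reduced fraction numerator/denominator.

P(GGSsAaTT) = 1/64

GgSsaaTt gametes: GSaT×2, GSat×2, GsaT×2, Gsat×2, gSaT×2, gSat×2, gsaT×2, gsat×2
GgSSAaTt gametes: GSAT×2, GSAt×2, GSaT×2, GSat×2, gSAT×2, gSAt×2, gSaT×2, gSat×2
GgSsaaTt×GgSSAaTt grid (16·16=256): GGSSAaTT=4 GGSSAaTt=8 GGSSAatt=4 GGSSaaTT=4 GGSSaaTt=8 GGSSaatt=4 GGSsAaTT=4 GGSsAaTt=8 GGSsAatt=4 GGSsaaTT=4 GGSsaaTt=8 GGSsaatt=4 GgSSAaTT=8 GgSSAaTt=16 GgSSAatt=8 GgSSaaTT=8 GgSSaaTt=16 GgSSaatt=8 GgSsAaTT=8 GgSsAaTt=16 GgSsAatt=8 GgSsaaTT=8 GgSsaaTt=16 GgSsaatt=8 ggSSAaTT=4 ggSSAaTt=8 ggSSAatt=4 ggSSaaTT=4 ggSSaaTt=8 ggSSaatt=4 ggSsAaTT=4 ggSsAaTt=8 ggSsAatt=4 ggSsaaTT=4 ggSsaaTt=8 ggSsaatt=4
GGSsAaTT hits 4/256; gcd=4; 4÷4/256÷4 = 1/64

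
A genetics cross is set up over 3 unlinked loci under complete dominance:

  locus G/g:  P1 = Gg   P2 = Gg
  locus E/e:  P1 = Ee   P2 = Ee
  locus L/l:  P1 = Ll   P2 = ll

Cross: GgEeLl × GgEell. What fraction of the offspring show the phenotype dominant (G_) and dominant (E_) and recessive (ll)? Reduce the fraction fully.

GgEeLl gametes: GEL×1, GEl×1, GeL×1, Gel×1, gEL×1, gEl×1, geL×1, gel×1
GgEell gametes: GEl×2, Gel×2, gEl×2, gel×2
GgEeLl×GgEell grid (8·8=64): GGEELl=2 GGEEll=2 GGEeLl=4 GGEell=4 GGeeLl=2 GGeell=2 GgEELl=4 GgEEll=4 GgEeLl=8 GgEell=8 GgeeLl=4 Ggeell=4 ggEELl=2 ggEEll=2 ggEeLl=4 ggEell=4 ggeeLl=2 ggeell=2
G_ E_ ll hits 18/64; gcd=2; 18÷2/64÷2 = 9/32

P(G_ E_ ll) = 9/32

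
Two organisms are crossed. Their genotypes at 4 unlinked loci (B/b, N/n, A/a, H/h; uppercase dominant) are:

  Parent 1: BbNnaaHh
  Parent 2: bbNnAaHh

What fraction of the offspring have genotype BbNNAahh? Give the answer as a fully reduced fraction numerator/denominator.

P(BbNNAahh) = 1/64

BbNnaaHh gametes: BNaH×2, BNah×2, BnaH×2, Bnah×2, bNaH×2, bNah×2, bnaH×2, bnah×2
bbNnAaHh gametes: bNAH×2, bNAh×2, bNaH×2, bNah×2, bnAH×2, bnAh×2, bnaH×2, bnah×2
BbNnaaHh×bbNnAaHh grid (16·16=256): BbNNAaHH=4 BbNNAaHh=8 BbNNAahh=4 BbNNaaHH=4 BbNNaaHh=8 BbNNaahh=4 BbNnAaHH=8 BbNnAaHh=16 BbNnAahh=8 BbNnaaHH=8 BbNnaaHh=16 BbNnaahh=8 BbnnAaHH=4 BbnnAaHh=8 BbnnAahh=4 BbnnaaHH=4 BbnnaaHh=8 Bbnnaahh=4 bbNNAaHH=4 bbNNAaHh=8 bbNNAahh=4 bbNNaaHH=4 bbNNaaHh=8 bbNNaahh=4 bbNnAaHH=8 bbNnAaHh=16 bbNnAahh=8 bbNnaaHH=8 bbNnaaHh=16 bbNnaahh=8 bbnnAaHH=4 bbnnAaHh=8 bbnnAahh=4 bbnnaaHH=4 bbnnaaHh=8 bbnnaahh=4
BbNNAahh hits 4/256; gcd=4; 4÷4/256÷4 = 1/64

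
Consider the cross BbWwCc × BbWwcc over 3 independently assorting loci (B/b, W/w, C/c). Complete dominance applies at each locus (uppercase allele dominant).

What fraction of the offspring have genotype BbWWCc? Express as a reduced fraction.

BbWwCc gametes: BWC×1, BWc×1, BwC×1, Bwc×1, bWC×1, bWc×1, bwC×1, bwc×1
BbWwcc gametes: BWc×2, Bwc×2, bWc×2, bwc×2
BbWwCc×BbWwcc grid (8·8=64): BBWWCc=2 BBWWcc=2 BBWwCc=4 BBWwcc=4 BBwwCc=2 BBwwcc=2 BbWWCc=4 BbWWcc=4 BbWwCc=8 BbWwcc=8 BbwwCc=4 Bbwwcc=4 bbWWCc=2 bbWWcc=2 bbWwCc=4 bbWwcc=4 bbwwCc=2 bbwwcc=2
BbWWCc hits 4/64; gcd=4; 4÷4/64÷4 = 1/16

P(BbWWCc) = 1/16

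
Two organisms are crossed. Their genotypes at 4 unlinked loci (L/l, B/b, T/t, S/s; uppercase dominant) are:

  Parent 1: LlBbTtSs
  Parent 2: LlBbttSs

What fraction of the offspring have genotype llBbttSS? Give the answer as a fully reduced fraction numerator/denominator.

P(llBbttSS) = 1/64

LlBbTtSs gametes: LBTS×1, LBTs×1, LBtS×1, LBts×1, LbTS×1, LbTs×1, LbtS×1, Lbts×1, lBTS×1, lBTs×1, lBtS×1, lBts×1, lbTS×1, lbTs×1, lbtS×1, lbts×1
LlBbttSs gametes: LBtS×2, LBts×2, LbtS×2, Lbts×2, lBtS×2, lBts×2, lbtS×2, lbts×2
LlBbTtSs×LlBbttSs grid (16·16=256): LLBBTtSS=2 LLBBTtSs=4 LLBBTtss=2 LLBBttSS=2 LLBBttSs=4 LLBBttss=2 LLBbTtSS=4 LLBbTtSs=8 LLBbTtss=4 LLBbttSS=4 LLBbttSs=8 LLBbttss=4 LLbbTtSS=2 LLbbTtSs=4 LLbbTtss=2 LLbbttSS=2 LLbbttSs=4 LLbbttss=2 LlBBTtSS=4 LlBBTtSs=8 LlBBTtss=4 LlBBttSS=4 LlBBttSs=8 LlBBttss=4 LlBbTtSS=8 LlBbTtSs=16 LlBbTtss=8 LlBbttSS=8 LlBbttSs=16 LlBbttss=8 LlbbTtSS=4 LlbbTtSs=8 LlbbTtss=4 LlbbttSS=4 LlbbttSs=8 Llbbttss=4 llBBTtSS=2 llBBTtSs=4 llBBTtss=2 llBBttSS=2 llBBttSs=4 llBBttss=2 llBbTtSS=4 llBbTtSs=8 llBbTtss=4 llBbttSS=4 llBbttSs=8 llBbttss=4 llbbTtSS=2 llbbTtSs=4 llbbTtss=2 llbbttSS=2 llbbttSs=4 llbbttss=2
llBbttSS hits 4/256; gcd=4; 4÷4/256÷4 = 1/64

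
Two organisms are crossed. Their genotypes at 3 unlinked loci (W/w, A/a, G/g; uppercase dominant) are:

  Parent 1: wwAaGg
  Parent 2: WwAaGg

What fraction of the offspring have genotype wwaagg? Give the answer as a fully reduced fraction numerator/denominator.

P(wwaagg) = 1/32

wwAaGg gametes: wAG×2, wAg×2, waG×2, wag×2
WwAaGg gametes: WAG×1, WAg×1, WaG×1, Wag×1, wAG×1, wAg×1, waG×1, wag×1
wwAaGg×WwAaGg grid (8·8=64): WwAAGG=2 WwAAGg=4 WwAAgg=2 WwAaGG=4 WwAaGg=8 WwAagg=4 WwaaGG=2 WwaaGg=4 Wwaagg=2 wwAAGG=2 wwAAGg=4 wwAAgg=2 wwAaGG=4 wwAaGg=8 wwAagg=4 wwaaGG=2 wwaaGg=4 wwaagg=2
wwaagg hits 2/64; gcd=2; 2÷2/64÷2 = 1/32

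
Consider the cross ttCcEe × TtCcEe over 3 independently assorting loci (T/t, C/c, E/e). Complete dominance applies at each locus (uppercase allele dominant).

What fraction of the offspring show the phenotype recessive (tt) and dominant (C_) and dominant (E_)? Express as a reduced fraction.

P(tt C_ E_) = 9/32

ttCcEe gametes: tCE×2, tCe×2, tcE×2, tce×2
TtCcEe gametes: TCE×1, TCe×1, TcE×1, Tce×1, tCE×1, tCe×1, tcE×1, tce×1
ttCcEe×TtCcEe grid (8·8=64): TtCCEE=2 TtCCEe=4 TtCCee=2 TtCcEE=4 TtCcEe=8 TtCcee=4 TtccEE=2 TtccEe=4 Ttccee=2 ttCCEE=2 ttCCEe=4 ttCCee=2 ttCcEE=4 ttCcEe=8 ttCcee=4 ttccEE=2 ttccEe=4 ttccee=2
tt C_ E_ hits 18/64; gcd=2; 18÷2/64÷2 = 9/32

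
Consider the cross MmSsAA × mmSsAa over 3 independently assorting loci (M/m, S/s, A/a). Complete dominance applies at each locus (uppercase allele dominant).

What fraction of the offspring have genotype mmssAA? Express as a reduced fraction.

MmSsAA gametes: MSA×2, MsA×2, mSA×2, msA×2
mmSsAa gametes: mSA×2, mSa×2, msA×2, msa×2
MmSsAA×mmSsAa grid (8·8=64): MmSSAA=4 MmSSAa=4 MmSsAA=8 MmSsAa=8 MmssAA=4 MmssAa=4 mmSSAA=4 mmSSAa=4 mmSsAA=8 mmSsAa=8 mmssAA=4 mmssAa=4
mmssAA hits 4/64; gcd=4; 4÷4/64÷4 = 1/16

P(mmssAA) = 1/16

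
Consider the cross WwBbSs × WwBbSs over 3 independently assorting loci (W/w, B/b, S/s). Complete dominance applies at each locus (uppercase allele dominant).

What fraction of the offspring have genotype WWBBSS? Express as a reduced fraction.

WwBbSs gametes: WBS×1, WBs×1, WbS×1, Wbs×1, wBS×1, wBs×1, wbS×1, wbs×1
WwBbSs gametes: WBS×1, WBs×1, WbS×1, Wbs×1, wBS×1, wBs×1, wbS×1, wbs×1
WwBbSs×WwBbSs grid (8·8=64): WWBBSS=1 WWBBSs=2 WWBBss=1 WWBbSS=2 WWBbSs=4 WWBbss=2 WWbbSS=1 WWbbSs=2 WWbbss=1 WwBBSS=2 WwBBSs=4 WwBBss=2 WwBbSS=4 WwBbSs=8 WwBbss=4 WwbbSS=2 WwbbSs=4 Wwbbss=2 wwBBSS=1 wwBBSs=2 wwBBss=1 wwBbSS=2 wwBbSs=4 wwBbss=2 wwbbSS=1 wwbbSs=2 wwbbss=1
WWBBSS hits 1/64; gcd=1; 1÷1/64÷1 = 1/64

P(WWBBSS) = 1/64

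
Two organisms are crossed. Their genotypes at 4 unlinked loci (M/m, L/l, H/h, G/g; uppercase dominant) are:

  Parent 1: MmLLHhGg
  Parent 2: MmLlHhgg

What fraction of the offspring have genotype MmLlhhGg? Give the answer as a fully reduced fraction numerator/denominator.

P(MmLlhhGg) = 1/32

MmLLHhGg gametes: MLHG×2, MLHg×2, MLhG×2, MLhg×2, mLHG×2, mLHg×2, mLhG×2, mLhg×2
MmLlHhgg gametes: MLHg×2, MLhg×2, MlHg×2, Mlhg×2, mLHg×2, mLhg×2, mlHg×2, mlhg×2
MmLLHhGg×MmLlHhgg grid (16·16=256): MMLLHHGg=4 MMLLHHgg=4 MMLLHhGg=8 MMLLHhgg=8 MMLLhhGg=4 MMLLhhgg=4 MMLlHHGg=4 MMLlHHgg=4 MMLlHhGg=8 MMLlHhgg=8 MMLlhhGg=4 MMLlhhgg=4 MmLLHHGg=8 MmLLHHgg=8 MmLLHhGg=16 MmLLHhgg=16 MmLLhhGg=8 MmLLhhgg=8 MmLlHHGg=8 MmLlHHgg=8 MmLlHhGg=16 MmLlHhgg=16 MmLlhhGg=8 MmLlhhgg=8 mmLLHHGg=4 mmLLHHgg=4 mmLLHhGg=8 mmLLHhgg=8 mmLLhhGg=4 mmLLhhgg=4 mmLlHHGg=4 mmLlHHgg=4 mmLlHhGg=8 mmLlHhgg=8 mmLlhhGg=4 mmLlhhgg=4
MmLlhhGg hits 8/256; gcd=8; 8÷8/256÷8 = 1/32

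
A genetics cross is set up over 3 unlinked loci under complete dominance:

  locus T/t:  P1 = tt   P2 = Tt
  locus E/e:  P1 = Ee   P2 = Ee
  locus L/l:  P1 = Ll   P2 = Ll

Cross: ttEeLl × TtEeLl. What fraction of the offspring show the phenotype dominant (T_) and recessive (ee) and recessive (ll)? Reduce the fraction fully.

P(T_ ee ll) = 1/32

ttEeLl gametes: tEL×2, tEl×2, teL×2, tel×2
TtEeLl gametes: TEL×1, TEl×1, TeL×1, Tel×1, tEL×1, tEl×1, teL×1, tel×1
ttEeLl×TtEeLl grid (8·8=64): TtEELL=2 TtEELl=4 TtEEll=2 TtEeLL=4 TtEeLl=8 TtEell=4 TteeLL=2 TteeLl=4 Tteell=2 ttEELL=2 ttEELl=4 ttEEll=2 ttEeLL=4 ttEeLl=8 ttEell=4 tteeLL=2 tteeLl=4 tteell=2
T_ ee ll hits 2/64; gcd=2; 2÷2/64÷2 = 1/32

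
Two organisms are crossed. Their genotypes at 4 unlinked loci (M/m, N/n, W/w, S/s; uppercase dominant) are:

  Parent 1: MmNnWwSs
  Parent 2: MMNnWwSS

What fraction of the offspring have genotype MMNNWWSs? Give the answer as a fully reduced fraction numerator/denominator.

MmNnWwSs gametes: MNWS×1, MNWs×1, MNwS×1, MNws×1, MnWS×1, MnWs×1, MnwS×1, Mnws×1, mNWS×1, mNWs×1, mNwS×1, mNws×1, mnWS×1, mnWs×1, mnwS×1, mnws×1
MMNnWwSS gametes: MNWS×4, MNwS×4, MnWS×4, MnwS×4
MmNnWwSs×MMNnWwSS grid (16·16=256): MMNNWWSS=4 MMNNWWSs=4 MMNNWwSS=8 MMNNWwSs=8 MMNNwwSS=4 MMNNwwSs=4 MMNnWWSS=8 MMNnWWSs=8 MMNnWwSS=16 MMNnWwSs=16 MMNnwwSS=8 MMNnwwSs=8 MMnnWWSS=4 MMnnWWSs=4 MMnnWwSS=8 MMnnWwSs=8 MMnnwwSS=4 MMnnwwSs=4 MmNNWWSS=4 MmNNWWSs=4 MmNNWwSS=8 MmNNWwSs=8 MmNNwwSS=4 MmNNwwSs=4 MmNnWWSS=8 MmNnWWSs=8 MmNnWwSS=16 MmNnWwSs=16 MmNnwwSS=8 MmNnwwSs=8 MmnnWWSS=4 MmnnWWSs=4 MmnnWwSS=8 MmnnWwSs=8 MmnnwwSS=4 MmnnwwSs=4
MMNNWWSs hits 4/256; gcd=4; 4÷4/256÷4 = 1/64

P(MMNNWWSs) = 1/64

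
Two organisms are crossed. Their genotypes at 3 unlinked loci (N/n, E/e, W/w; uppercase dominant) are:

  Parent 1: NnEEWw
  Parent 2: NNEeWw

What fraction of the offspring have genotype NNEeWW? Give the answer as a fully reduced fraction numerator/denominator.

P(NNEeWW) = 1/16

NnEEWw gametes: NEW×2, NEw×2, nEW×2, nEw×2
NNEeWw gametes: NEW×2, NEw×2, NeW×2, New×2
NnEEWw×NNEeWw grid (8·8=64): NNEEWW=4 NNEEWw=8 NNEEww=4 NNEeWW=4 NNEeWw=8 NNEeww=4 NnEEWW=4 NnEEWw=8 NnEEww=4 NnEeWW=4 NnEeWw=8 NnEeww=4
NNEeWW hits 4/64; gcd=4; 4÷4/64÷4 = 1/16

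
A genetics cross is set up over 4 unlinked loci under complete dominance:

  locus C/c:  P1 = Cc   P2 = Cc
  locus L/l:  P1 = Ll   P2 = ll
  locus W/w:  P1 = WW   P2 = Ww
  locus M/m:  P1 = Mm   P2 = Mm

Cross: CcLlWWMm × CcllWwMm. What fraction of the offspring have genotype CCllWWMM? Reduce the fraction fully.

P(CCllWWMM) = 1/64

CcLlWWMm gametes: CLWM×2, CLWm×2, ClWM×2, ClWm×2, cLWM×2, cLWm×2, clWM×2, clWm×2
CcllWwMm gametes: ClWM×2, ClWm×2, ClwM×2, Clwm×2, clWM×2, clWm×2, clwM×2, clwm×2
CcLlWWMm×CcllWwMm grid (16·16=256): CCLlWWMM=4 CCLlWWMm=8 CCLlWWmm=4 CCLlWwMM=4 CCLlWwMm=8 CCLlWwmm=4 CCllWWMM=4 CCllWWMm=8 CCllWWmm=4 CCllWwMM=4 CCllWwMm=8 CCllWwmm=4 CcLlWWMM=8 CcLlWWMm=16 CcLlWWmm=8 CcLlWwMM=8 CcLlWwMm=16 CcLlWwmm=8 CcllWWMM=8 CcllWWMm=16 CcllWWmm=8 CcllWwMM=8 CcllWwMm=16 CcllWwmm=8 ccLlWWMM=4 ccLlWWMm=8 ccLlWWmm=4 ccLlWwMM=4 ccLlWwMm=8 ccLlWwmm=4 ccllWWMM=4 ccllWWMm=8 ccllWWmm=4 ccllWwMM=4 ccllWwMm=8 ccllWwmm=4
CCllWWMM hits 4/256; gcd=4; 4÷4/256÷4 = 1/64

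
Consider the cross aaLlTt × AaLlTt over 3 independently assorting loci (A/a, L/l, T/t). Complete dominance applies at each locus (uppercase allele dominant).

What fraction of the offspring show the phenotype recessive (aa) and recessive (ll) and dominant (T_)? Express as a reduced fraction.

aaLlTt gametes: aLT×2, aLt×2, alT×2, alt×2
AaLlTt gametes: ALT×1, ALt×1, AlT×1, Alt×1, aLT×1, aLt×1, alT×1, alt×1
aaLlTt×AaLlTt grid (8·8=64): AaLLTT=2 AaLLTt=4 AaLLtt=2 AaLlTT=4 AaLlTt=8 AaLltt=4 AallTT=2 AallTt=4 Aalltt=2 aaLLTT=2 aaLLTt=4 aaLLtt=2 aaLlTT=4 aaLlTt=8 aaLltt=4 aallTT=2 aallTt=4 aalltt=2
aa ll T_ hits 6/64; gcd=2; 6÷2/64÷2 = 3/32

P(aa ll T_) = 3/32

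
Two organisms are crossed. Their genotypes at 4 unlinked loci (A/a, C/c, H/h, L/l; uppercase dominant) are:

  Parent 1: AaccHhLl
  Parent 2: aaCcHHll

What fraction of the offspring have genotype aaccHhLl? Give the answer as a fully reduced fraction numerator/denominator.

P(aaccHhLl) = 1/16

AaccHhLl gametes: AcHL×2, AcHl×2, AchL×2, Achl×2, acHL×2, acHl×2, achL×2, achl×2
aaCcHHll gametes: aCHl×8, acHl×8
AaccHhLl×aaCcHHll grid (16·16=256): AaCcHHLl=16 AaCcHHll=16 AaCcHhLl=16 AaCcHhll=16 AaccHHLl=16 AaccHHll=16 AaccHhLl=16 AaccHhll=16 aaCcHHLl=16 aaCcHHll=16 aaCcHhLl=16 aaCcHhll=16 aaccHHLl=16 aaccHHll=16 aaccHhLl=16 aaccHhll=16
aaccHhLl hits 16/256; gcd=16; 16÷16/256÷16 = 1/16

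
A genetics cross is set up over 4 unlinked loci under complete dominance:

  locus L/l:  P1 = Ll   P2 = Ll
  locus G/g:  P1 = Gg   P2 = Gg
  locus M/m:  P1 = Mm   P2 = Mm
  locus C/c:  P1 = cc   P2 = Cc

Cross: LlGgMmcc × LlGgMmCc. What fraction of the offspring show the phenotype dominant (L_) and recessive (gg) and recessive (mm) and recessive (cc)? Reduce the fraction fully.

LlGgMmcc gametes: LGMc×2, LGmc×2, LgMc×2, Lgmc×2, lGMc×2, lGmc×2, lgMc×2, lgmc×2
LlGgMmCc gametes: LGMC×1, LGMc×1, LGmC×1, LGmc×1, LgMC×1, LgMc×1, LgmC×1, Lgmc×1, lGMC×1, lGMc×1, lGmC×1, lGmc×1, lgMC×1, lgMc×1, lgmC×1, lgmc×1
LlGgMmcc×LlGgMmCc grid (16·16=256): LLGGMMCc=2 LLGGMMcc=2 LLGGMmCc=4 LLGGMmcc=4 LLGGmmCc=2 LLGGmmcc=2 LLGgMMCc=4 LLGgMMcc=4 LLGgMmCc=8 LLGgMmcc=8 LLGgmmCc=4 LLGgmmcc=4 LLggMMCc=2 LLggMMcc=2 LLggMmCc=4 LLggMmcc=4 LLggmmCc=2 LLggmmcc=2 LlGGMMCc=4 LlGGMMcc=4 LlGGMmCc=8 LlGGMmcc=8 LlGGmmCc=4 LlGGmmcc=4 LlGgMMCc=8 LlGgMMcc=8 LlGgMmCc=16 LlGgMmcc=16 LlGgmmCc=8 LlGgmmcc=8 LlggMMCc=4 LlggMMcc=4 LlggMmCc=8 LlggMmcc=8 LlggmmCc=4 Llggmmcc=4 llGGMMCc=2 llGGMMcc=2 llGGMmCc=4 llGGMmcc=4 llGGmmCc=2 llGGmmcc=2 llGgMMCc=4 llGgMMcc=4 llGgMmCc=8 llGgMmcc=8 llGgmmCc=4 llGgmmcc=4 llggMMCc=2 llggMMcc=2 llggMmCc=4 llggMmcc=4 llggmmCc=2 llggmmcc=2
L_ gg mm cc hits 6/256; gcd=2; 6÷2/256÷2 = 3/128

P(L_ gg mm cc) = 3/128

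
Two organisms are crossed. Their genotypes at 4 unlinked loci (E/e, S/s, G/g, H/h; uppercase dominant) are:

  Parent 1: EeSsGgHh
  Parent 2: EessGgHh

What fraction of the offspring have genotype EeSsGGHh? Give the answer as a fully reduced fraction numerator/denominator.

EeSsGgHh gametes: ESGH×1, ESGh×1, ESgH×1, ESgh×1, EsGH×1, EsGh×1, EsgH×1, Esgh×1, eSGH×1, eSGh×1, eSgH×1, eSgh×1, esGH×1, esGh×1, esgH×1, esgh×1
EessGgHh gametes: EsGH×2, EsGh×2, EsgH×2, Esgh×2, esGH×2, esGh×2, esgH×2, esgh×2
EeSsGgHh×EessGgHh grid (16·16=256): EESsGGHH=2 EESsGGHh=4 EESsGGhh=2 EESsGgHH=4 EESsGgHh=8 EESsGghh=4 EESsggHH=2 EESsggHh=4 EESsgghh=2 EEssGGHH=2 EEssGGHh=4 EEssGGhh=2 EEssGgHH=4 EEssGgHh=8 EEssGghh=4 EEssggHH=2 EEssggHh=4 EEssgghh=2 EeSsGGHH=4 EeSsGGHh=8 EeSsGGhh=4 EeSsGgHH=8 EeSsGgHh=16 EeSsGghh=8 EeSsggHH=4 EeSsggHh=8 EeSsgghh=4 EessGGHH=4 EessGGHh=8 EessGGhh=4 EessGgHH=8 EessGgHh=16 EessGghh=8 EessggHH=4 EessggHh=8 Eessgghh=4 eeSsGGHH=2 eeSsGGHh=4 eeSsGGhh=2 eeSsGgHH=4 eeSsGgHh=8 eeSsGghh=4 eeSsggHH=2 eeSsggHh=4 eeSsgghh=2 eessGGHH=2 eessGGHh=4 eessGGhh=2 eessGgHH=4 eessGgHh=8 eessGghh=4 eessggHH=2 eessggHh=4 eessgghh=2
EeSsGGHh hits 8/256; gcd=8; 8÷8/256÷8 = 1/32

P(EeSsGGHh) = 1/32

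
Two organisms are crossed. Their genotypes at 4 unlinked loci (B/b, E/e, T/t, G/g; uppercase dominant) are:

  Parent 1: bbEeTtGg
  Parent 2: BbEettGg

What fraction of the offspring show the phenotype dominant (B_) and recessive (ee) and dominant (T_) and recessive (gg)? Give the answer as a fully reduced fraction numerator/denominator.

bbEeTtGg gametes: bETG×2, bETg×2, bEtG×2, bEtg×2, beTG×2, beTg×2, betG×2, betg×2
BbEettGg gametes: BEtG×2, BEtg×2, BetG×2, Betg×2, bEtG×2, bEtg×2, betG×2, betg×2
bbEeTtGg×BbEettGg grid (16·16=256): BbEETtGG=4 BbEETtGg=8 BbEETtgg=4 BbEEttGG=4 BbEEttGg=8 BbEEttgg=4 BbEeTtGG=8 BbEeTtGg=16 BbEeTtgg=8 BbEettGG=8 BbEettGg=16 BbEettgg=8 BbeeTtGG=4 BbeeTtGg=8 BbeeTtgg=4 BbeettGG=4 BbeettGg=8 Bbeettgg=4 bbEETtGG=4 bbEETtGg=8 bbEETtgg=4 bbEEttGG=4 bbEEttGg=8 bbEEttgg=4 bbEeTtGG=8 bbEeTtGg=16 bbEeTtgg=8 bbEettGG=8 bbEettGg=16 bbEettgg=8 bbeeTtGG=4 bbeeTtGg=8 bbeeTtgg=4 bbeettGG=4 bbeettGg=8 bbeettgg=4
B_ ee T_ gg hits 4/256; gcd=4; 4÷4/256÷4 = 1/64

P(B_ ee T_ gg) = 1/64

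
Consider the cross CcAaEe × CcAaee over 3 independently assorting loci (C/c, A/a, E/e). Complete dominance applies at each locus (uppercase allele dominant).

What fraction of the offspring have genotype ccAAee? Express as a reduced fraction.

CcAaEe gametes: CAE×1, CAe×1, CaE×1, Cae×1, cAE×1, cAe×1, caE×1, cae×1
CcAaee gametes: CAe×2, Cae×2, cAe×2, cae×2
CcAaEe×CcAaee grid (8·8=64): CCAAEe=2 CCAAee=2 CCAaEe=4 CCAaee=4 CCaaEe=2 CCaaee=2 CcAAEe=4 CcAAee=4 CcAaEe=8 CcAaee=8 CcaaEe=4 Ccaaee=4 ccAAEe=2 ccAAee=2 ccAaEe=4 ccAaee=4 ccaaEe=2 ccaaee=2
ccAAee hits 2/64; gcd=2; 2÷2/64÷2 = 1/32

P(ccAAee) = 1/32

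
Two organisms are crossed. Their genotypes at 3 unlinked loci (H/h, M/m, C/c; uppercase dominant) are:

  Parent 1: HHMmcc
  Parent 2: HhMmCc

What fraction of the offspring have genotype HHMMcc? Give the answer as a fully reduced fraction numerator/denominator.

HHMmcc gametes: HMc×4, Hmc×4
HhMmCc gametes: HMC×1, HMc×1, HmC×1, Hmc×1, hMC×1, hMc×1, hmC×1, hmc×1
HHMmcc×HhMmCc grid (8·8=64): HHMMCc=4 HHMMcc=4 HHMmCc=8 HHMmcc=8 HHmmCc=4 HHmmcc=4 HhMMCc=4 HhMMcc=4 HhMmCc=8 HhMmcc=8 HhmmCc=4 Hhmmcc=4
HHMMcc hits 4/64; gcd=4; 4÷4/64÷4 = 1/16

P(HHMMcc) = 1/16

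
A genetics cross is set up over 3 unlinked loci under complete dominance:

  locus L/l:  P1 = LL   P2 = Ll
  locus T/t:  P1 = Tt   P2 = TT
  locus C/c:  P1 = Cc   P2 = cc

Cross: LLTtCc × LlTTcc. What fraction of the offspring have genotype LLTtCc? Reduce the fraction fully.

P(LLTtCc) = 1/8

LLTtCc gametes: LTC×2, LTc×2, LtC×2, Ltc×2
LlTTcc gametes: LTc×4, lTc×4
LLTtCc×LlTTcc grid (8·8=64): LLTTCc=8 LLTTcc=8 LLTtCc=8 LLTtcc=8 LlTTCc=8 LlTTcc=8 LlTtCc=8 LlTtcc=8
LLTtCc hits 8/64; gcd=8; 8÷8/64÷8 = 1/8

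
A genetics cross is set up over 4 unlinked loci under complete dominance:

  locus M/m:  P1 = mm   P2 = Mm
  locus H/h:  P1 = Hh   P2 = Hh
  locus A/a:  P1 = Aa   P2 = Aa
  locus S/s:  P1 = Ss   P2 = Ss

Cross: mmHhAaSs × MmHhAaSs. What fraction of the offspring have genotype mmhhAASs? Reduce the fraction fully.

P(mmhhAASs) = 1/64

mmHhAaSs gametes: mHAS×2, mHAs×2, mHaS×2, mHas×2, mhAS×2, mhAs×2, mhaS×2, mhas×2
MmHhAaSs gametes: MHAS×1, MHAs×1, MHaS×1, MHas×1, MhAS×1, MhAs×1, MhaS×1, Mhas×1, mHAS×1, mHAs×1, mHaS×1, mHas×1, mhAS×1, mhAs×1, mhaS×1, mhas×1
mmHhAaSs×MmHhAaSs grid (16·16=256): MmHHAASS=2 MmHHAASs=4 MmHHAAss=2 MmHHAaSS=4 MmHHAaSs=8 MmHHAass=4 MmHHaaSS=2 MmHHaaSs=4 MmHHaass=2 MmHhAASS=4 MmHhAASs=8 MmHhAAss=4 MmHhAaSS=8 MmHhAaSs=16 MmHhAass=8 MmHhaaSS=4 MmHhaaSs=8 MmHhaass=4 MmhhAASS=2 MmhhAASs=4 MmhhAAss=2 MmhhAaSS=4 MmhhAaSs=8 MmhhAass=4 MmhhaaSS=2 MmhhaaSs=4 Mmhhaass=2 mmHHAASS=2 mmHHAASs=4 mmHHAAss=2 mmHHAaSS=4 mmHHAaSs=8 mmHHAass=4 mmHHaaSS=2 mmHHaaSs=4 mmHHaass=2 mmHhAASS=4 mmHhAASs=8 mmHhAAss=4 mmHhAaSS=8 mmHhAaSs=16 mmHhAass=8 mmHhaaSS=4 mmHhaaSs=8 mmHhaass=4 mmhhAASS=2 mmhhAASs=4 mmhhAAss=2 mmhhAaSS=4 mmhhAaSs=8 mmhhAass=4 mmhhaaSS=2 mmhhaaSs=4 mmhhaass=2
mmhhAASs hits 4/256; gcd=4; 4÷4/256÷4 = 1/64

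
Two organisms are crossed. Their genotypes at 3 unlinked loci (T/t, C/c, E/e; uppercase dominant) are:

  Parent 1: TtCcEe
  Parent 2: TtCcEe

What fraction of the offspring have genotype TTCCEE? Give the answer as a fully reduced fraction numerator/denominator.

P(TTCCEE) = 1/64

TtCcEe gametes: TCE×1, TCe×1, TcE×1, Tce×1, tCE×1, tCe×1, tcE×1, tce×1
TtCcEe gametes: TCE×1, TCe×1, TcE×1, Tce×1, tCE×1, tCe×1, tcE×1, tce×1
TtCcEe×TtCcEe grid (8·8=64): TTCCEE=1 TTCCEe=2 TTCCee=1 TTCcEE=2 TTCcEe=4 TTCcee=2 TTccEE=1 TTccEe=2 TTccee=1 TtCCEE=2 TtCCEe=4 TtCCee=2 TtCcEE=4 TtCcEe=8 TtCcee=4 TtccEE=2 TtccEe=4 Ttccee=2 ttCCEE=1 ttCCEe=2 ttCCee=1 ttCcEE=2 ttCcEe=4 ttCcee=2 ttccEE=1 ttccEe=2 ttccee=1
TTCCEE hits 1/64; gcd=1; 1÷1/64÷1 = 1/64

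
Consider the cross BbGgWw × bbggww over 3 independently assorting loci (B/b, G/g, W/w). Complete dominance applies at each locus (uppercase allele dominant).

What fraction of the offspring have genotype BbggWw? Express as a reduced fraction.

P(BbggWw) = 1/8

BbGgWw gametes: BGW×1, BGw×1, BgW×1, Bgw×1, bGW×1, bGw×1, bgW×1, bgw×1
bbggww gametes: bgw×8
BbGgWw×bbggww grid (8·8=64): BbGgWw=8 BbGgww=8 BbggWw=8 Bbggww=8 bbGgWw=8 bbGgww=8 bbggWw=8 bbggww=8
BbggWw hits 8/64; gcd=8; 8÷8/64÷8 = 1/8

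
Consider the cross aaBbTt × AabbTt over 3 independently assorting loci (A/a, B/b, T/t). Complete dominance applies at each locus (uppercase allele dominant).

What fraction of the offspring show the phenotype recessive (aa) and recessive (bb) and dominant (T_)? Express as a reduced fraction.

aaBbTt gametes: aBT×2, aBt×2, abT×2, abt×2
AabbTt gametes: AbT×2, Abt×2, abT×2, abt×2
aaBbTt×AabbTt grid (8·8=64): AaBbTT=4 AaBbTt=8 AaBbtt=4 AabbTT=4 AabbTt=8 Aabbtt=4 aaBbTT=4 aaBbTt=8 aaBbtt=4 aabbTT=4 aabbTt=8 aabbtt=4
aa bb T_ hits 12/64; gcd=4; 12÷4/64÷4 = 3/16

P(aa bb T_) = 3/16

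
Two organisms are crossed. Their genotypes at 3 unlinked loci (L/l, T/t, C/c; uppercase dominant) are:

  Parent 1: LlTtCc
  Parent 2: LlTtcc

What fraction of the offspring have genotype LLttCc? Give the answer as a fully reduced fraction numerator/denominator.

P(LLttCc) = 1/32

LlTtCc gametes: LTC×1, LTc×1, LtC×1, Ltc×1, lTC×1, lTc×1, ltC×1, ltc×1
LlTtcc gametes: LTc×2, Ltc×2, lTc×2, ltc×2
LlTtCc×LlTtcc grid (8·8=64): LLTTCc=2 LLTTcc=2 LLTtCc=4 LLTtcc=4 LLttCc=2 LLttcc=2 LlTTCc=4 LlTTcc=4 LlTtCc=8 LlTtcc=8 LlttCc=4 Llttcc=4 llTTCc=2 llTTcc=2 llTtCc=4 llTtcc=4 llttCc=2 llttcc=2
LLttCc hits 2/64; gcd=2; 2÷2/64÷2 = 1/32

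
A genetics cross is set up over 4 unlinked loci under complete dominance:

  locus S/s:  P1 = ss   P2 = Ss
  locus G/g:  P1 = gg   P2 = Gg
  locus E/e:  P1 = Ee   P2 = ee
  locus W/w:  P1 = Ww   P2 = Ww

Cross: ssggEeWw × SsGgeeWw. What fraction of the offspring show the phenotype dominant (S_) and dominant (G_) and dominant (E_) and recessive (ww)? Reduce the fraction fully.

P(S_ G_ E_ ww) = 1/32

ssggEeWw gametes: sgEW×4, sgEw×4, sgeW×4, sgew×4
SsGgeeWw gametes: SGeW×2, SGew×2, SgeW×2, Sgew×2, sGeW×2, sGew×2, sgeW×2, sgew×2
ssggEeWw×SsGgeeWw grid (16·16=256): SsGgEeWW=8 SsGgEeWw=16 SsGgEeww=8 SsGgeeWW=8 SsGgeeWw=16 SsGgeeww=8 SsggEeWW=8 SsggEeWw=16 SsggEeww=8 SsggeeWW=8 SsggeeWw=16 Ssggeeww=8 ssGgEeWW=8 ssGgEeWw=16 ssGgEeww=8 ssGgeeWW=8 ssGgeeWw=16 ssGgeeww=8 ssggEeWW=8 ssggEeWw=16 ssggEeww=8 ssggeeWW=8 ssggeeWw=16 ssggeeww=8
S_ G_ E_ ww hits 8/256; gcd=8; 8÷8/256÷8 = 1/32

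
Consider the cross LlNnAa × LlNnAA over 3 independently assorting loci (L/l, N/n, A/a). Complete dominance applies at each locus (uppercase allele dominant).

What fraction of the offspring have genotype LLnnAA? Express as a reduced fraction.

P(LLnnAA) = 1/32

LlNnAa gametes: LNA×1, LNa×1, LnA×1, Lna×1, lNA×1, lNa×1, lnA×1, lna×1
LlNnAA gametes: LNA×2, LnA×2, lNA×2, lnA×2
LlNnAa×LlNnAA grid (8·8=64): LLNNAA=2 LLNNAa=2 LLNnAA=4 LLNnAa=4 LLnnAA=2 LLnnAa=2 LlNNAA=4 LlNNAa=4 LlNnAA=8 LlNnAa=8 LlnnAA=4 LlnnAa=4 llNNAA=2 llNNAa=2 llNnAA=4 llNnAa=4 llnnAA=2 llnnAa=2
LLnnAA hits 2/64; gcd=2; 2÷2/64÷2 = 1/32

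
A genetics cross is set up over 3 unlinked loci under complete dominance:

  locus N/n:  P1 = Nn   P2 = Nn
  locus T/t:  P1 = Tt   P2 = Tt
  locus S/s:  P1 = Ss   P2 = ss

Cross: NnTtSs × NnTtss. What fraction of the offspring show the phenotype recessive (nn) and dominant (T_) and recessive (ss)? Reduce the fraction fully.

NnTtSs gametes: NTS×1, NTs×1, NtS×1, Nts×1, nTS×1, nTs×1, ntS×1, nts×1
NnTtss gametes: NTs×2, Nts×2, nTs×2, nts×2
NnTtSs×NnTtss grid (8·8=64): NNTTSs=2 NNTTss=2 NNTtSs=4 NNTtss=4 NNttSs=2 NNttss=2 NnTTSs=4 NnTTss=4 NnTtSs=8 NnTtss=8 NnttSs=4 Nnttss=4 nnTTSs=2 nnTTss=2 nnTtSs=4 nnTtss=4 nnttSs=2 nnttss=2
nn T_ ss hits 6/64; gcd=2; 6÷2/64÷2 = 3/32

P(nn T_ ss) = 3/32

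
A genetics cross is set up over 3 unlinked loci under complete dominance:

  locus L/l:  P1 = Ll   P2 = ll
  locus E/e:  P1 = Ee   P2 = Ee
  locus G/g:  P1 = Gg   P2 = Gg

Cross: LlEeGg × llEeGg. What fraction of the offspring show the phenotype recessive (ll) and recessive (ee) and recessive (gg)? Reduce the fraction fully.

P(ll ee gg) = 1/32

LlEeGg gametes: LEG×1, LEg×1, LeG×1, Leg×1, lEG×1, lEg×1, leG×1, leg×1
llEeGg gametes: lEG×2, lEg×2, leG×2, leg×2
LlEeGg×llEeGg grid (8·8=64): LlEEGG=2 LlEEGg=4 LlEEgg=2 LlEeGG=4 LlEeGg=8 LlEegg=4 LleeGG=2 LleeGg=4 Lleegg=2 llEEGG=2 llEEGg=4 llEEgg=2 llEeGG=4 llEeGg=8 llEegg=4 lleeGG=2 lleeGg=4 lleegg=2
ll ee gg hits 2/64; gcd=2; 2÷2/64÷2 = 1/32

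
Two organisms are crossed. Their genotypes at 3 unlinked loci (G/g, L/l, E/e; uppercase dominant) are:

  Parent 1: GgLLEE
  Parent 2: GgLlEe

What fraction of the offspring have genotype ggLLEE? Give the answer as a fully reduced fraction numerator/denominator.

GgLLEE gametes: GLE×4, gLE×4
GgLlEe gametes: GLE×1, GLe×1, GlE×1, Gle×1, gLE×1, gLe×1, glE×1, gle×1
GgLLEE×GgLlEe grid (8·8=64): GGLLEE=4 GGLLEe=4 GGLlEE=4 GGLlEe=4 GgLLEE=8 GgLLEe=8 GgLlEE=8 GgLlEe=8 ggLLEE=4 ggLLEe=4 ggLlEE=4 ggLlEe=4
ggLLEE hits 4/64; gcd=4; 4÷4/64÷4 = 1/16

P(ggLLEE) = 1/16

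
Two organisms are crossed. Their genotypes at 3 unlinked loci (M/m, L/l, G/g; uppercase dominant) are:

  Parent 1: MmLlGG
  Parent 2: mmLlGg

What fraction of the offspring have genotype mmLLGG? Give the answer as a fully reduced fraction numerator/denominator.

MmLlGG gametes: MLG×2, MlG×2, mLG×2, mlG×2
mmLlGg gametes: mLG×2, mLg×2, mlG×2, mlg×2
MmLlGG×mmLlGg grid (8·8=64): MmLLGG=4 MmLLGg=4 MmLlGG=8 MmLlGg=8 MmllGG=4 MmllGg=4 mmLLGG=4 mmLLGg=4 mmLlGG=8 mmLlGg=8 mmllGG=4 mmllGg=4
mmLLGG hits 4/64; gcd=4; 4÷4/64÷4 = 1/16

P(mmLLGG) = 1/16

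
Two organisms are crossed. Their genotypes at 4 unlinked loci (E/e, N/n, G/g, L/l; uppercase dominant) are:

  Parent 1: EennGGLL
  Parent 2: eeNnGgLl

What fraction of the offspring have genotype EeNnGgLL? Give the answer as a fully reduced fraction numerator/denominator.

P(EeNnGgLL) = 1/16

EennGGLL gametes: EnGL×8, enGL×8
eeNnGgLl gametes: eNGL×2, eNGl×2, eNgL×2, eNgl×2, enGL×2, enGl×2, engL×2, engl×2
EennGGLL×eeNnGgLl grid (16·16=256): EeNnGGLL=16 EeNnGGLl=16 EeNnGgLL=16 EeNnGgLl=16 EennGGLL=16 EennGGLl=16 EennGgLL=16 EennGgLl=16 eeNnGGLL=16 eeNnGGLl=16 eeNnGgLL=16 eeNnGgLl=16 eennGGLL=16 eennGGLl=16 eennGgLL=16 eennGgLl=16
EeNnGgLL hits 16/256; gcd=16; 16÷16/256÷16 = 1/16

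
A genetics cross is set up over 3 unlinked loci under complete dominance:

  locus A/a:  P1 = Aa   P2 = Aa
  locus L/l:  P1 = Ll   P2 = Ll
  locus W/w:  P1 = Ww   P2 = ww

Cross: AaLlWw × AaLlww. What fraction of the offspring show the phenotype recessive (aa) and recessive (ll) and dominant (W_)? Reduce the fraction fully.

AaLlWw gametes: ALW×1, ALw×1, AlW×1, Alw×1, aLW×1, aLw×1, alW×1, alw×1
AaLlww gametes: ALw×2, Alw×2, aLw×2, alw×2
AaLlWw×AaLlww grid (8·8=64): AALLWw=2 AALLww=2 AALlWw=4 AALlww=4 AAllWw=2 AAllww=2 AaLLWw=4 AaLLww=4 AaLlWw=8 AaLlww=8 AallWw=4 Aallww=4 aaLLWw=2 aaLLww=2 aaLlWw=4 aaLlww=4 aallWw=2 aallww=2
aa ll W_ hits 2/64; gcd=2; 2÷2/64÷2 = 1/32

P(aa ll W_) = 1/32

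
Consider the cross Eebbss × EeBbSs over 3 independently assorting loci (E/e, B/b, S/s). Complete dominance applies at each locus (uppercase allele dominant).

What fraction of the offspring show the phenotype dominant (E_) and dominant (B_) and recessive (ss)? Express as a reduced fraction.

P(E_ B_ ss) = 3/16

Eebbss gametes: Ebs×4, ebs×4
EeBbSs gametes: EBS×1, EBs×1, EbS×1, Ebs×1, eBS×1, eBs×1, ebS×1, ebs×1
Eebbss×EeBbSs grid (8·8=64): EEBbSs=4 EEBbss=4 EEbbSs=4 EEbbss=4 EeBbSs=8 EeBbss=8 EebbSs=8 Eebbss=8 eeBbSs=4 eeBbss=4 eebbSs=4 eebbss=4
E_ B_ ss hits 12/64; gcd=4; 12÷4/64÷4 = 3/16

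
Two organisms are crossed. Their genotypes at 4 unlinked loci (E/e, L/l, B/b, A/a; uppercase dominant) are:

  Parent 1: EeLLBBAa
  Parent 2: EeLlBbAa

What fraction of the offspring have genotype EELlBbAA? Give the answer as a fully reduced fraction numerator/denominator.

P(EELlBbAA) = 1/64

EeLLBBAa gametes: ELBA×4, ELBa×4, eLBA×4, eLBa×4
EeLlBbAa gametes: ELBA×1, ELBa×1, ELbA×1, ELba×1, ElBA×1, ElBa×1, ElbA×1, Elba×1, eLBA×1, eLBa×1, eLbA×1, eLba×1, elBA×1, elBa×1, elbA×1, elba×1
EeLLBBAa×EeLlBbAa grid (16·16=256): EELLBBAA=4 EELLBBAa=8 EELLBBaa=4 EELLBbAA=4 EELLBbAa=8 EELLBbaa=4 EELlBBAA=4 EELlBBAa=8 EELlBBaa=4 EELlBbAA=4 EELlBbAa=8 EELlBbaa=4 EeLLBBAA=8 EeLLBBAa=16 EeLLBBaa=8 EeLLBbAA=8 EeLLBbAa=16 EeLLBbaa=8 EeLlBBAA=8 EeLlBBAa=16 EeLlBBaa=8 EeLlBbAA=8 EeLlBbAa=16 EeLlBbaa=8 eeLLBBAA=4 eeLLBBAa=8 eeLLBBaa=4 eeLLBbAA=4 eeLLBbAa=8 eeLLBbaa=4 eeLlBBAA=4 eeLlBBAa=8 eeLlBBaa=4 eeLlBbAA=4 eeLlBbAa=8 eeLlBbaa=4
EELlBbAA hits 4/256; gcd=4; 4÷4/256÷4 = 1/64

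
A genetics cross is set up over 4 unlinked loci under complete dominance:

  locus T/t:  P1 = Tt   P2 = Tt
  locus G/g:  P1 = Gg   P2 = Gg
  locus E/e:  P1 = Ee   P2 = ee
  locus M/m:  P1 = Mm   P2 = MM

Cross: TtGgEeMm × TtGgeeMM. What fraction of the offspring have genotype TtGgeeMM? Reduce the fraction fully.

P(TtGgeeMM) = 1/16

TtGgEeMm gametes: TGEM×1, TGEm×1, TGeM×1, TGem×1, TgEM×1, TgEm×1, TgeM×1, Tgem×1, tGEM×1, tGEm×1, tGeM×1, tGem×1, tgEM×1, tgEm×1, tgeM×1, tgem×1
TtGgeeMM gametes: TGeM×4, TgeM×4, tGeM×4, tgeM×4
TtGgEeMm×TtGgeeMM grid (16·16=256): TTGGEeMM=4 TTGGEeMm=4 TTGGeeMM=4 TTGGeeMm=4 TTGgEeMM=8 TTGgEeMm=8 TTGgeeMM=8 TTGgeeMm=8 TTggEeMM=4 TTggEeMm=4 TTggeeMM=4 TTggeeMm=4 TtGGEeMM=8 TtGGEeMm=8 TtGGeeMM=8 TtGGeeMm=8 TtGgEeMM=16 TtGgEeMm=16 TtGgeeMM=16 TtGgeeMm=16 TtggEeMM=8 TtggEeMm=8 TtggeeMM=8 TtggeeMm=8 ttGGEeMM=4 ttGGEeMm=4 ttGGeeMM=4 ttGGeeMm=4 ttGgEeMM=8 ttGgEeMm=8 ttGgeeMM=8 ttGgeeMm=8 ttggEeMM=4 ttggEeMm=4 ttggeeMM=4 ttggeeMm=4
TtGgeeMM hits 16/256; gcd=16; 16÷16/256÷16 = 1/16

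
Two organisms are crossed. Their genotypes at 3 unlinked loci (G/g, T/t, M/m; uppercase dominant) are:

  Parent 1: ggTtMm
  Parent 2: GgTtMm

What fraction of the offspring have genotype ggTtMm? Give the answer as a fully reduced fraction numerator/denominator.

ggTtMm gametes: gTM×2, gTm×2, gtM×2, gtm×2
GgTtMm gametes: GTM×1, GTm×1, GtM×1, Gtm×1, gTM×1, gTm×1, gtM×1, gtm×1
ggTtMm×GgTtMm grid (8·8=64): GgTTMM=2 GgTTMm=4 GgTTmm=2 GgTtMM=4 GgTtMm=8 GgTtmm=4 GgttMM=2 GgttMm=4 Ggttmm=2 ggTTMM=2 ggTTMm=4 ggTTmm=2 ggTtMM=4 ggTtMm=8 ggTtmm=4 ggttMM=2 ggttMm=4 ggttmm=2
ggTtMm hits 8/64; gcd=8; 8÷8/64÷8 = 1/8

P(ggTtMm) = 1/8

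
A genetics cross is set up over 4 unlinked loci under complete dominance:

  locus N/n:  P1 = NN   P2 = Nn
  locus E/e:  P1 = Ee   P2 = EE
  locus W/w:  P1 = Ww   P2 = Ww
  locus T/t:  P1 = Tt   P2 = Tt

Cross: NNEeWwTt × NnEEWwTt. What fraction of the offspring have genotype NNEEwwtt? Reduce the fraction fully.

NNEeWwTt gametes: NEWT×2, NEWt×2, NEwT×2, NEwt×2, NeWT×2, NeWt×2, NewT×2, Newt×2
NnEEWwTt gametes: NEWT×2, NEWt×2, NEwT×2, NEwt×2, nEWT×2, nEWt×2, nEwT×2, nEwt×2
NNEeWwTt×NnEEWwTt grid (16·16=256): NNEEWWTT=4 NNEEWWTt=8 NNEEWWtt=4 NNEEWwTT=8 NNEEWwTt=16 NNEEWwtt=8 NNEEwwTT=4 NNEEwwTt=8 NNEEwwtt=4 NNEeWWTT=4 NNEeWWTt=8 NNEeWWtt=4 NNEeWwTT=8 NNEeWwTt=16 NNEeWwtt=8 NNEewwTT=4 NNEewwTt=8 NNEewwtt=4 NnEEWWTT=4 NnEEWWTt=8 NnEEWWtt=4 NnEEWwTT=8 NnEEWwTt=16 NnEEWwtt=8 NnEEwwTT=4 NnEEwwTt=8 NnEEwwtt=4 NnEeWWTT=4 NnEeWWTt=8 NnEeWWtt=4 NnEeWwTT=8 NnEeWwTt=16 NnEeWwtt=8 NnEewwTT=4 NnEewwTt=8 NnEewwtt=4
NNEEwwtt hits 4/256; gcd=4; 4÷4/256÷4 = 1/64

P(NNEEwwtt) = 1/64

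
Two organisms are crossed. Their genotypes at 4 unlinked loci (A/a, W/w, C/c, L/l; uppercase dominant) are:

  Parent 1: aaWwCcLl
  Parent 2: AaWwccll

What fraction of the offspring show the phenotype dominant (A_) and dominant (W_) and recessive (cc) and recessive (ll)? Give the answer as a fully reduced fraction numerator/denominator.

aaWwCcLl gametes: aWCL×2, aWCl×2, aWcL×2, aWcl×2, awCL×2, awCl×2, awcL×2, awcl×2
AaWwccll gametes: AWcl×4, Awcl×4, aWcl×4, awcl×4
aaWwCcLl×AaWwccll grid (16·16=256): AaWWCcLl=8 AaWWCcll=8 AaWWccLl=8 AaWWccll=8 AaWwCcLl=16 AaWwCcll=16 AaWwccLl=16 AaWwccll=16 AawwCcLl=8 AawwCcll=8 AawwccLl=8 Aawwccll=8 aaWWCcLl=8 aaWWCcll=8 aaWWccLl=8 aaWWccll=8 aaWwCcLl=16 aaWwCcll=16 aaWwccLl=16 aaWwccll=16 aawwCcLl=8 aawwCcll=8 aawwccLl=8 aawwccll=8
A_ W_ cc ll hits 24/256; gcd=8; 24÷8/256÷8 = 3/32

P(A_ W_ cc ll) = 3/32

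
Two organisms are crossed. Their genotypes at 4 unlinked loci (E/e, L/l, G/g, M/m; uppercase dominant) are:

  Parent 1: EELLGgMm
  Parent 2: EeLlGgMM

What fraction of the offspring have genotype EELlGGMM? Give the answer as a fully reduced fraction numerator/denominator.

P(EELlGGMM) = 1/32

EELLGgMm gametes: ELGM×4, ELGm×4, ELgM×4, ELgm×4
EeLlGgMM gametes: ELGM×2, ELgM×2, ElGM×2, ElgM×2, eLGM×2, eLgM×2, elGM×2, elgM×2
EELLGgMm×EeLlGgMM grid (16·16=256): EELLGGMM=8 EELLGGMm=8 EELLGgMM=16 EELLGgMm=16 EELLggMM=8 EELLggMm=8 EELlGGMM=8 EELlGGMm=8 EELlGgMM=16 EELlGgMm=16 EELlggMM=8 EELlggMm=8 EeLLGGMM=8 EeLLGGMm=8 EeLLGgMM=16 EeLLGgMm=16 EeLLggMM=8 EeLLggMm=8 EeLlGGMM=8 EeLlGGMm=8 EeLlGgMM=16 EeLlGgMm=16 EeLlggMM=8 EeLlggMm=8
EELlGGMM hits 8/256; gcd=8; 8÷8/256÷8 = 1/32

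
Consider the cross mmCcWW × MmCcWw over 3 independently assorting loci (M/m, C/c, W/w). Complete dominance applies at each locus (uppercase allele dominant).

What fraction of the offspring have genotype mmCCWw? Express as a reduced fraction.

mmCcWW gametes: mCW×4, mcW×4
MmCcWw gametes: MCW×1, MCw×1, McW×1, Mcw×1, mCW×1, mCw×1, mcW×1, mcw×1
mmCcWW×MmCcWw grid (8·8=64): MmCCWW=4 MmCCWw=4 MmCcWW=8 MmCcWw=8 MmccWW=4 MmccWw=4 mmCCWW=4 mmCCWw=4 mmCcWW=8 mmCcWw=8 mmccWW=4 mmccWw=4
mmCCWw hits 4/64; gcd=4; 4÷4/64÷4 = 1/16

P(mmCCWw) = 1/16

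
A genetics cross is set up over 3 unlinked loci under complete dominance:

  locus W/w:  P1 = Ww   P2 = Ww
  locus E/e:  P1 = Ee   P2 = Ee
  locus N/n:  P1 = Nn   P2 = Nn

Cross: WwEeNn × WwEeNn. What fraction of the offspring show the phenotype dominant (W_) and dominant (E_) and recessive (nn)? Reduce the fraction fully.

WwEeNn gametes: WEN×1, WEn×1, WeN×1, Wen×1, wEN×1, wEn×1, weN×1, wen×1
WwEeNn gametes: WEN×1, WEn×1, WeN×1, Wen×1, wEN×1, wEn×1, weN×1, wen×1
WwEeNn×WwEeNn grid (8·8=64): WWEENN=1 WWEENn=2 WWEEnn=1 WWEeNN=2 WWEeNn=4 WWEenn=2 WWeeNN=1 WWeeNn=2 WWeenn=1 WwEENN=2 WwEENn=4 WwEEnn=2 WwEeNN=4 WwEeNn=8 WwEenn=4 WweeNN=2 WweeNn=4 Wweenn=2 wwEENN=1 wwEENn=2 wwEEnn=1 wwEeNN=2 wwEeNn=4 wwEenn=2 wweeNN=1 wweeNn=2 wweenn=1
W_ E_ nn hits 9/64; gcd=1; 9÷1/64÷1 = 9/64

P(W_ E_ nn) = 9/64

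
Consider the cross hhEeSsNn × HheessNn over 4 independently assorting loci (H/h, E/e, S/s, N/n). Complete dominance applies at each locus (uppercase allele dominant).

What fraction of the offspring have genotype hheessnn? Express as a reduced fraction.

hhEeSsNn gametes: hESN×2, hESn×2, hEsN×2, hEsn×2, heSN×2, heSn×2, hesN×2, hesn×2
HheessNn gametes: HesN×4, Hesn×4, hesN×4, hesn×4
hhEeSsNn×HheessNn grid (16·16=256): HhEeSsNN=8 HhEeSsNn=16 HhEeSsnn=8 HhEessNN=8 HhEessNn=16 HhEessnn=8 HheeSsNN=8 HheeSsNn=16 HheeSsnn=8 HheessNN=8 HheessNn=16 Hheessnn=8 hhEeSsNN=8 hhEeSsNn=16 hhEeSsnn=8 hhEessNN=8 hhEessNn=16 hhEessnn=8 hheeSsNN=8 hheeSsNn=16 hheeSsnn=8 hheessNN=8 hheessNn=16 hheessnn=8
hheessnn hits 8/256; gcd=8; 8÷8/256÷8 = 1/32

P(hheessnn) = 1/32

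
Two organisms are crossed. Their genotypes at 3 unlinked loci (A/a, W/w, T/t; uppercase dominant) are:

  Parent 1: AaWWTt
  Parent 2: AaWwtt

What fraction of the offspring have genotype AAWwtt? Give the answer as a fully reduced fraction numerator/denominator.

AaWWTt gametes: AWT×2, AWt×2, aWT×2, aWt×2
AaWwtt gametes: AWt×2, Awt×2, aWt×2, awt×2
AaWWTt×AaWwtt grid (8·8=64): AAWWTt=4 AAWWtt=4 AAWwTt=4 AAWwtt=4 AaWWTt=8 AaWWtt=8 AaWwTt=8 AaWwtt=8 aaWWTt=4 aaWWtt=4 aaWwTt=4 aaWwtt=4
AAWwtt hits 4/64; gcd=4; 4÷4/64÷4 = 1/16

P(AAWwtt) = 1/16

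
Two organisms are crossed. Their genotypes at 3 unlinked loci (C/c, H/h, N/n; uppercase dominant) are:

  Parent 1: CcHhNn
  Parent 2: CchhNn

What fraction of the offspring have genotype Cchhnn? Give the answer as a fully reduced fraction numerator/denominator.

P(Cchhnn) = 1/16

CcHhNn gametes: CHN×1, CHn×1, ChN×1, Chn×1, cHN×1, cHn×1, chN×1, chn×1
CchhNn gametes: ChN×2, Chn×2, chN×2, chn×2
CcHhNn×CchhNn grid (8·8=64): CCHhNN=2 CCHhNn=4 CCHhnn=2 CChhNN=2 CChhNn=4 CChhnn=2 CcHhNN=4 CcHhNn=8 CcHhnn=4 CchhNN=4 CchhNn=8 Cchhnn=4 ccHhNN=2 ccHhNn=4 ccHhnn=2 cchhNN=2 cchhNn=4 cchhnn=2
Cchhnn hits 4/64; gcd=4; 4÷4/64÷4 = 1/16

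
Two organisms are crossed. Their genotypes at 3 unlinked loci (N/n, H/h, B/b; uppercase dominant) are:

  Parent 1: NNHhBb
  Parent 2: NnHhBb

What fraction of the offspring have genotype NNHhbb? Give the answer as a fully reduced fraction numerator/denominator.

P(NNHhbb) = 1/16

NNHhBb gametes: NHB×2, NHb×2, NhB×2, Nhb×2
NnHhBb gametes: NHB×1, NHb×1, NhB×1, Nhb×1, nHB×1, nHb×1, nhB×1, nhb×1
NNHhBb×NnHhBb grid (8·8=64): NNHHBB=2 NNHHBb=4 NNHHbb=2 NNHhBB=4 NNHhBb=8 NNHhbb=4 NNhhBB=2 NNhhBb=4 NNhhbb=2 NnHHBB=2 NnHHBb=4 NnHHbb=2 NnHhBB=4 NnHhBb=8 NnHhbb=4 NnhhBB=2 NnhhBb=4 Nnhhbb=2
NNHhbb hits 4/64; gcd=4; 4÷4/64÷4 = 1/16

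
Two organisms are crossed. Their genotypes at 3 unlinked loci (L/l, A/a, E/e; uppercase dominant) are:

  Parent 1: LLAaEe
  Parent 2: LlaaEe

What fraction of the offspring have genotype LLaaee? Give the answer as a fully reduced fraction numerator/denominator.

LLAaEe gametes: LAE×2, LAe×2, LaE×2, Lae×2
LlaaEe gametes: LaE×2, Lae×2, laE×2, lae×2
LLAaEe×LlaaEe grid (8·8=64): LLAaEE=4 LLAaEe=8 LLAaee=4 LLaaEE=4 LLaaEe=8 LLaaee=4 LlAaEE=4 LlAaEe=8 LlAaee=4 LlaaEE=4 LlaaEe=8 Llaaee=4
LLaaee hits 4/64; gcd=4; 4÷4/64÷4 = 1/16

P(LLaaee) = 1/16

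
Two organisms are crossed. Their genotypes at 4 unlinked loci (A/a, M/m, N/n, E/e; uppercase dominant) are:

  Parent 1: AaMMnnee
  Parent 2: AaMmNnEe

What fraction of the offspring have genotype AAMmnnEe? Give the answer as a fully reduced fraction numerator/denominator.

P(AAMmnnEe) = 1/32

AaMMnnee gametes: AMne×8, aMne×8
AaMmNnEe gametes: AMNE×1, AMNe×1, AMnE×1, AMne×1, AmNE×1, AmNe×1, AmnE×1, Amne×1, aMNE×1, aMNe×1, aMnE×1, aMne×1, amNE×1, amNe×1, amnE×1, amne×1
AaMMnnee×AaMmNnEe grid (16·16=256): AAMMNnEe=8 AAMMNnee=8 AAMMnnEe=8 AAMMnnee=8 AAMmNnEe=8 AAMmNnee=8 AAMmnnEe=8 AAMmnnee=8 AaMMNnEe=16 AaMMNnee=16 AaMMnnEe=16 AaMMnnee=16 AaMmNnEe=16 AaMmNnee=16 AaMmnnEe=16 AaMmnnee=16 aaMMNnEe=8 aaMMNnee=8 aaMMnnEe=8 aaMMnnee=8 aaMmNnEe=8 aaMmNnee=8 aaMmnnEe=8 aaMmnnee=8
AAMmnnEe hits 8/256; gcd=8; 8÷8/256÷8 = 1/32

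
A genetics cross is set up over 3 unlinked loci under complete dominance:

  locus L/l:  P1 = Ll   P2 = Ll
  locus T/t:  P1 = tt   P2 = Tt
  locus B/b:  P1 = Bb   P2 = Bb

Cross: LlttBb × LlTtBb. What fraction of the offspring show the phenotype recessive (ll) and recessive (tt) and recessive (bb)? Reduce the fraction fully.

LlttBb gametes: LtB×2, Ltb×2, ltB×2, ltb×2
LlTtBb gametes: LTB×1, LTb×1, LtB×1, Ltb×1, lTB×1, lTb×1, ltB×1, ltb×1
LlttBb×LlTtBb grid (8·8=64): LLTtBB=2 LLTtBb=4 LLTtbb=2 LLttBB=2 LLttBb=4 LLttbb=2 LlTtBB=4 LlTtBb=8 LlTtbb=4 LlttBB=4 LlttBb=8 Llttbb=4 llTtBB=2 llTtBb=4 llTtbb=2 llttBB=2 llttBb=4 llttbb=2
ll tt bb hits 2/64; gcd=2; 2÷2/64÷2 = 1/32

P(ll tt bb) = 1/32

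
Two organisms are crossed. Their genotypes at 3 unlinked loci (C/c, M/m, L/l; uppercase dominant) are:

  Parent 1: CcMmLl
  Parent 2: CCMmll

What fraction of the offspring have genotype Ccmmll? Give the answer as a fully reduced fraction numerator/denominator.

CcMmLl gametes: CML×1, CMl×1, CmL×1, Cml×1, cML×1, cMl×1, cmL×1, cml×1
CCMmll gametes: CMl×4, Cml×4
CcMmLl×CCMmll grid (8·8=64): CCMMLl=4 CCMMll=4 CCMmLl=8 CCMmll=8 CCmmLl=4 CCmmll=4 CcMMLl=4 CcMMll=4 CcMmLl=8 CcMmll=8 CcmmLl=4 Ccmmll=4
Ccmmll hits 4/64; gcd=4; 4÷4/64÷4 = 1/16

P(Ccmmll) = 1/16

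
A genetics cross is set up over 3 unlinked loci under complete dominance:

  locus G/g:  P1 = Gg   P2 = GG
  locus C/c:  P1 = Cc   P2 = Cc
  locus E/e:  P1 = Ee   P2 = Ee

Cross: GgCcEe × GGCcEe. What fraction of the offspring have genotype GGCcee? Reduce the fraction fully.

P(GGCcee) = 1/16

GgCcEe gametes: GCE×1, GCe×1, GcE×1, Gce×1, gCE×1, gCe×1, gcE×1, gce×1
GGCcEe gametes: GCE×2, GCe×2, GcE×2, Gce×2
GgCcEe×GGCcEe grid (8·8=64): GGCCEE=2 GGCCEe=4 GGCCee=2 GGCcEE=4 GGCcEe=8 GGCcee=4 GGccEE=2 GGccEe=4 GGccee=2 GgCCEE=2 GgCCEe=4 GgCCee=2 GgCcEE=4 GgCcEe=8 GgCcee=4 GgccEE=2 GgccEe=4 Ggccee=2
GGCcee hits 4/64; gcd=4; 4÷4/64÷4 = 1/16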